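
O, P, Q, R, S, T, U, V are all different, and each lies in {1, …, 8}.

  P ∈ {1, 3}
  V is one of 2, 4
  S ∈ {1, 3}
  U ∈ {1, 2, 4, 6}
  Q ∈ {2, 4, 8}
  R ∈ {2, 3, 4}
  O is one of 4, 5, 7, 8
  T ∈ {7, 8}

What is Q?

8

The 8 variables draw from only 8 values {1, 2, 3, 4, 5, 6, 7, 8}, so each is used; only O can be 5, hence O = 5.
The 7 still-open variables draw from only 7 values {1, 2, 3, 4, 6, 7, 8}, so each is used; only U can be 6, hence U = 6.
The 6 still-open variables together cover exactly {1, 2, 3, 4, 7, 8} — 6 values for 6 variables — and 7 appears only in T's list, so T = 7.
Among the 5 still-open variables, 8 fits only Q (and all 5 values in {1, 2, 3, 4, 8} must be used), so Q = 8.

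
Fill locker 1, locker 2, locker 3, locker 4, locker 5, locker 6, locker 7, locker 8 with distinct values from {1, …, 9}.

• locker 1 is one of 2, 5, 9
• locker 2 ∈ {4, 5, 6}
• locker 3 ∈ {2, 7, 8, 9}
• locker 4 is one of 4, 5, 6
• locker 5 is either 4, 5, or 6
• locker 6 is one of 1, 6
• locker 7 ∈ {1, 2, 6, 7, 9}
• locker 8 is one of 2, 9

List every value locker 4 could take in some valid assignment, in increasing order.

4, 5, 6

The 8 variables draw from only 8 values {1, 2, 4, 5, 6, 7, 8, 9}, so each is used; only locker 3 can be 8, hence locker 3 = 8.
The 7 still-open variables draw from only 7 values {1, 2, 4, 5, 6, 7, 9}, so each is used; only locker 7 can be 7, hence locker 7 = 7.
The 6 still-open variables together cover exactly {1, 2, 4, 5, 6, 9} — 6 values for 6 variables — and 1 appears only in locker 6's list, so locker 6 = 1.
locker 2, locker 4, locker 5 between them cover only {4, 5, 6} — a naked triple. Remove those values from locker 1.
No further eliminations apply; locker 4 can still be any of 4, 5, 6.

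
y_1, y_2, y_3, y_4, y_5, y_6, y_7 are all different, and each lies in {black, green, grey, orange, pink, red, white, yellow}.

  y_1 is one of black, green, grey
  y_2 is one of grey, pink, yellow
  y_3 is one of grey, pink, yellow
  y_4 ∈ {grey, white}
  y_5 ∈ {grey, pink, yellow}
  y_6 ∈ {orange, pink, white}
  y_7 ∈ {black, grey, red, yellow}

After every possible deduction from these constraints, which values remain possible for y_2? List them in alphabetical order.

The 3 variables y_2, y_3, y_5 are confined to {grey, pink, yellow}, which locks those values in; drop them from y_1, y_4, y_6, y_7.
y_4's domain is down to {white}, so y_4 = white. Eliminate white elsewhere: y_6.
y_6's domain is down to {orange}, so y_6 = orange.
No further eliminations apply; y_2 can still be any of grey, pink, yellow.

grey, pink, yellow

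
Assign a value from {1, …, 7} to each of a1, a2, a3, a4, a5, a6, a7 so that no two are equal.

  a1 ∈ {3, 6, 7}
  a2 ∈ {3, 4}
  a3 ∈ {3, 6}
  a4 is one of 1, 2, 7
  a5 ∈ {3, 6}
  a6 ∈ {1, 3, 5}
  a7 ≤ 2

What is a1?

7

Among the 7 variables, 4 fits only a2 (and all 7 values in {1, 2, 3, 4, 5, 6, 7} must be used), so a2 = 4.
Among the 6 still-open variables, 5 fits only a6 (and all 6 values in {1, 2, 3, 5, 6, 7} must be used), so a6 = 5.
The 2 variables a3 and a5 are confined to {3, 6}, which locks those values in; drop them from a1.
So a1 = 7.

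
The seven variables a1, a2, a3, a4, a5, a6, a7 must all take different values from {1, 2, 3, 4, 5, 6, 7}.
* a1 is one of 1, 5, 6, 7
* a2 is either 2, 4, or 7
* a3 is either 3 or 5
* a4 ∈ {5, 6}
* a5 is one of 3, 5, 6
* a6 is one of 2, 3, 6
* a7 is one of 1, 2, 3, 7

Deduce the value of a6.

2

The 7 variables together cover exactly {1, 2, 3, 4, 5, 6, 7} — 7 values for 7 variables — and 4 appears only in a2's list, so a2 = 4.
a3, a4, a5 between them cover only {3, 5, 6} — a naked triple. Remove those values from a1, a6, a7.
So a6 = 2.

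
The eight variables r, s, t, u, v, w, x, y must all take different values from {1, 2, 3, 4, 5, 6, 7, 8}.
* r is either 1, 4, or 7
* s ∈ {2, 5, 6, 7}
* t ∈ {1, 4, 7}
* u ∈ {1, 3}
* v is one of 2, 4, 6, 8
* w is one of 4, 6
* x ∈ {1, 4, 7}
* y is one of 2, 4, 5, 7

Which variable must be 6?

w

The 8 variables together cover exactly {1, 2, 3, 4, 5, 6, 7, 8} — 8 values for 8 variables — and 3 appears only in u's list, so u = 3.
The 7 still-open variables together cover exactly {1, 2, 4, 5, 6, 7, 8} — 7 values for 7 variables — and 8 appears only in v's list, so v = 8.
The 3 variables r, t, x are confined to {1, 4, 7}, which locks those values in; drop them from s, w, y.
So 6 goes to w.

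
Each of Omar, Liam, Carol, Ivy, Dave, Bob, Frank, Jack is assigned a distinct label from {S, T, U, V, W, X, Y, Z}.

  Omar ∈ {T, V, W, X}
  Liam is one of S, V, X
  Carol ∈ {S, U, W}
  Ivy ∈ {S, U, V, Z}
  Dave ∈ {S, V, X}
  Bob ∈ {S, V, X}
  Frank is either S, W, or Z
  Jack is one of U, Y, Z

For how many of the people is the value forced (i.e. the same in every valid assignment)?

2

The 8 variables draw from only 8 values {S, T, U, V, W, X, Y, Z}, so each is used; only Omar can be T, hence Omar = T.
The 7 still-open variables together cover exactly {S, U, V, W, X, Y, Z} — 7 values for 7 variables — and Y appears only in Jack's list, so Jack = Y.
Liam, Dave, Bob between them cover only {S, V, X} — a naked triple. Remove those values from Carol, Ivy, Frank.
Determined: Omar=T, Jack=Y. The other people each still have more than one consistent value. That makes 2.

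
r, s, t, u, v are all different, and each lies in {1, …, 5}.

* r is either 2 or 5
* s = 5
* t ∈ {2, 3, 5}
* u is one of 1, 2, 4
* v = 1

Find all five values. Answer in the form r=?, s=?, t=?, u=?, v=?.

r=2, s=5, t=3, u=4, v=1

s's domain is down to {5}, so s = 5. Remove 5 from r, t.
That leaves v = 1. Eliminate 1 elsewhere: u.
That leaves r = 2. Remove 2 from t, u.
t has just one choice, so t = 3.
u has just one choice, so u = 4.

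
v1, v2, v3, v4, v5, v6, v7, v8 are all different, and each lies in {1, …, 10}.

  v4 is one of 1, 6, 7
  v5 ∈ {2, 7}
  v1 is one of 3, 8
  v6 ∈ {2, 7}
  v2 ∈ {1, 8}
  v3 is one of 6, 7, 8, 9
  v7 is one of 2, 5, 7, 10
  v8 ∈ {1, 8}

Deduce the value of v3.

v2 and v8 between them cover only {1, 8} — a naked pair. Remove those values from v1, v3, v4.
That leaves v1 = 3.
v5 and v6 between them cover only {2, 7} — a naked pair. Remove those values from v3, v4, v7.
That leaves v4 = 6. Remove 6 from v3.
So v3 = 9.

9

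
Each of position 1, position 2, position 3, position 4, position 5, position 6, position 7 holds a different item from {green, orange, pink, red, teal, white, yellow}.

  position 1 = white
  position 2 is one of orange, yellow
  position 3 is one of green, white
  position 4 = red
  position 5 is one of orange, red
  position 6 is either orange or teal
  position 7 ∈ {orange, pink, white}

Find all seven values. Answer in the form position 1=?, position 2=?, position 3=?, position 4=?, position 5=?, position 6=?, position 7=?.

position 1 has just one choice, so position 1 = white. Strike white from position 3, position 7.
position 3's domain is down to {green}, so position 3 = green.
position 4's domain is down to {red}, so position 4 = red. Eliminate red elsewhere: position 5.
That leaves position 5 = orange. Strike orange from position 2, position 6, position 7.
That leaves position 6 = teal.
position 7's domain is down to {pink}, so position 7 = pink.
position 2's domain is down to {yellow}, so position 2 = yellow.

position 1=white, position 2=yellow, position 3=green, position 4=red, position 5=orange, position 6=teal, position 7=pink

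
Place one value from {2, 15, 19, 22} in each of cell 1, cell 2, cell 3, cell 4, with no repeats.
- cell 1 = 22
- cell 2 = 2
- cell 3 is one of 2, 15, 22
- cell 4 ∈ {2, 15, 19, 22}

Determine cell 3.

15

cell 1 has just one choice, so cell 1 = 22. So cell 3, cell 4 can't be 22.
cell 2 has just one choice, so cell 2 = 2. Eliminate 2 elsewhere: cell 3, cell 4.
So cell 3 = 15.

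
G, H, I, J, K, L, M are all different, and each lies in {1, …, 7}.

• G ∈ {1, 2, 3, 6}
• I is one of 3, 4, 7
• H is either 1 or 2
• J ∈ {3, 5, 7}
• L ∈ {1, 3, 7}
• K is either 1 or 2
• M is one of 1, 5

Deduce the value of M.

5

Among the 7 variables, 4 fits only I (and all 7 values in {1, 2, 3, 4, 5, 6, 7} must be used), so I = 4.
The 6 still-open variables together cover exactly {1, 2, 3, 5, 6, 7} — 6 values for 6 variables — and 6 appears only in G's list, so G = 6.
The 2 variables H and K are confined to {1, 2}, which locks those values in; drop them from L, M.
So M = 5.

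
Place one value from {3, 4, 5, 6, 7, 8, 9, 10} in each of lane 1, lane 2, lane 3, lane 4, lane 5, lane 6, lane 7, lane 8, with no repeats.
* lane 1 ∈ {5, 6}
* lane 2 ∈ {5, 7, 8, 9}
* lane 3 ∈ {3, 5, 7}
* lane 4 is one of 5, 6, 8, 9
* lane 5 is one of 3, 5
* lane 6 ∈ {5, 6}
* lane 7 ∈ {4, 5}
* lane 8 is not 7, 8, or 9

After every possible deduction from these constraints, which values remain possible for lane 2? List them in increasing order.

8, 9

The 8 variables together cover exactly {3, 4, 5, 6, 7, 8, 9, 10} — 8 values for 8 variables — and 10 appears only in lane 8's list, so lane 8 = 10.
Among the 7 still-open variables, 4 fits only lane 7 (and all 7 values in {3, 4, 5, 6, 7, 8, 9} must be used), so lane 7 = 4.
lane 1 and lane 6 share exactly the 2 values {5, 6}; by pigeonhole those values go to them, so strike 5, 6 from lane 2, lane 3, lane 4, lane 5.
lane 5 must be 3 (only option left). Strike 3 from lane 3.
That leaves lane 3 = 7. So lane 2 can't be 7.
No further eliminations apply; lane 2 can still be any of 8, 9.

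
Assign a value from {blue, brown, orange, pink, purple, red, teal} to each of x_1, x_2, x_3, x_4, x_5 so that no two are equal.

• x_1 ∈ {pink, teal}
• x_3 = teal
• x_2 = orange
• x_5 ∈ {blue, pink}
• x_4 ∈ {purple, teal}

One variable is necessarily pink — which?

x_2 has just one choice, so x_2 = orange.
That leaves x_3 = teal. Strike teal from x_1, x_4.
So pink goes to x_1.

x_1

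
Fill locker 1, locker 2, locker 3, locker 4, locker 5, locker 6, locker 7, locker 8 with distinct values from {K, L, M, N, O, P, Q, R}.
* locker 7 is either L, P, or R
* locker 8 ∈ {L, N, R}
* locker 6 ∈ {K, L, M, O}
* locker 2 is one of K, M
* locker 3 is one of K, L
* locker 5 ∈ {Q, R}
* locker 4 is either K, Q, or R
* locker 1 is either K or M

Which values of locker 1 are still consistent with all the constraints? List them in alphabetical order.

K, M

The 8 variables together cover exactly {K, L, M, N, O, P, Q, R} — 8 values for 8 variables — and N appears only in locker 8's list, so locker 8 = N.
The 7 still-open variables draw from only 7 values {K, L, M, O, P, Q, R}, so each is used; only locker 6 can be O, hence locker 6 = O.
The 6 still-open variables draw from only 6 values {K, L, M, P, Q, R}, so each is used; only locker 7 can be P, hence locker 7 = P.
Among the 5 still-open variables, L fits only locker 3 (and all 5 values in {K, L, M, Q, R} must be used), so locker 3 = L.
locker 1 and locker 2 between them cover only {K, M} — a naked pair. Remove those values from locker 4.
No further eliminations apply; locker 1 can still be any of K, M.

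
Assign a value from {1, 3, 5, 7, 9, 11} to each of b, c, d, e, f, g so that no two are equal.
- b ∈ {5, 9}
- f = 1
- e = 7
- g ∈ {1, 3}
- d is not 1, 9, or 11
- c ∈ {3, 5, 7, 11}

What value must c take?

11

e must be 7 (only option left). So c, d can't be 7.
f's domain is down to {1}, so f = 1. Eliminate 1 elsewhere: g.
g's domain is down to {3}, so g = 3. Remove 3 from c, d.
d has just one choice, so d = 5. Eliminate 5 elsewhere: b, c.
So c = 11.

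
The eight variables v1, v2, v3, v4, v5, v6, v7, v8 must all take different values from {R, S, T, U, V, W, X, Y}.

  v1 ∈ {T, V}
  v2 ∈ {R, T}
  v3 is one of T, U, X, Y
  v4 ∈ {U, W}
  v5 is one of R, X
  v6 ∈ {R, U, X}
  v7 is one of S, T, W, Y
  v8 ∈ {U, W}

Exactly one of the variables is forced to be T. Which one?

The 8 variables draw from only 8 values {R, S, T, U, V, W, X, Y}, so each is used; only v7 can be S, hence v7 = S.
The 7 still-open variables draw from only 7 values {R, T, U, V, W, X, Y}, so each is used; only v1 can be V, hence v1 = V.
The 6 still-open variables draw from only 6 values {R, T, U, W, X, Y}, so each is used; only v3 can be Y, hence v3 = Y.
The 5 still-open variables together cover exactly {R, T, U, W, X} — 5 values for 5 variables — and T appears only in v2's list, so v2 = T.

v2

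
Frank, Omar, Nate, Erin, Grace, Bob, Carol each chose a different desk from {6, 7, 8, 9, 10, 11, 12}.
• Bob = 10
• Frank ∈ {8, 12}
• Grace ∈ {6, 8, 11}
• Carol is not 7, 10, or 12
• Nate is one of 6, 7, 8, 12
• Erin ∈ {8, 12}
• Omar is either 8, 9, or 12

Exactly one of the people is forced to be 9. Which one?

Bob has just one choice, so Bob = 10.
The 6 still-open variables together cover exactly {6, 7, 8, 9, 11, 12} — 6 values for 6 variables — and 7 appears only in Nate's list, so Nate = 7.
Frank and Erin share exactly the 2 values {8, 12}; by pigeonhole those values go to them, so strike 8, 12 from Omar, Grace, Carol.
So 9 goes to Omar.

Omar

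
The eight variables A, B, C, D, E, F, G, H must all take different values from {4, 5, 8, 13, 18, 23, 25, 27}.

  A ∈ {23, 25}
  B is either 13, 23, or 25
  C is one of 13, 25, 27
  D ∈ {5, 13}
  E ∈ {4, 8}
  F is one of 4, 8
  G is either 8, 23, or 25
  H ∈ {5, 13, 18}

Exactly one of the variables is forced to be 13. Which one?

B

Among the 8 variables, 18 fits only H (and all 8 values in {4, 5, 8, 13, 18, 23, 25, 27} must be used), so H = 18.
The 7 still-open variables together cover exactly {4, 5, 8, 13, 23, 25, 27} — 7 values for 7 variables — and 5 appears only in D's list, so D = 5.
The 6 still-open variables draw from only 6 values {4, 8, 13, 23, 25, 27}, so each is used; only C can be 27, hence C = 27.
The 5 still-open variables draw from only 5 values {4, 8, 13, 23, 25}, so each is used; only B can be 13, hence B = 13.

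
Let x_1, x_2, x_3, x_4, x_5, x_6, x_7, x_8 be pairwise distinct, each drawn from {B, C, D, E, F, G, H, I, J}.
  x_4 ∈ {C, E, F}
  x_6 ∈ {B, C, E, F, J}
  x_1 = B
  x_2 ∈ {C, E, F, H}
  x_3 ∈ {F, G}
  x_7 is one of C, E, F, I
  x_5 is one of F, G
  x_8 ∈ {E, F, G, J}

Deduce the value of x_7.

x_1's domain is down to {B}, so x_1 = B. Eliminate B elsewhere: x_6.
The 7 still-open variables draw from only 7 values {C, E, F, G, H, I, J}, so each is used; only x_2 can be H, hence x_2 = H.
Among the 6 still-open variables, I fits only x_7 (and all 6 values in {C, E, F, G, I, J} must be used), so x_7 = I.

I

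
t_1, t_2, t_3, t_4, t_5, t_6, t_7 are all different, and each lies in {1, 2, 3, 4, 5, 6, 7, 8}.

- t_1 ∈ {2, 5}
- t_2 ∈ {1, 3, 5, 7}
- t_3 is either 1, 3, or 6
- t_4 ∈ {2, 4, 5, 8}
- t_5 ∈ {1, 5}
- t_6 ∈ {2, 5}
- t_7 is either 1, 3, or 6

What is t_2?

7

The 2 variables t_1 and t_6 are confined to {2, 5}, which locks those values in; drop them from t_2, t_4, t_5.
t_5's domain is down to {1}, so t_5 = 1. Eliminate 1 elsewhere: t_2, t_3, t_7.
The 2 variables t_3 and t_7 are confined to {3, 6}, which locks those values in; drop them from t_2.
So t_2 = 7.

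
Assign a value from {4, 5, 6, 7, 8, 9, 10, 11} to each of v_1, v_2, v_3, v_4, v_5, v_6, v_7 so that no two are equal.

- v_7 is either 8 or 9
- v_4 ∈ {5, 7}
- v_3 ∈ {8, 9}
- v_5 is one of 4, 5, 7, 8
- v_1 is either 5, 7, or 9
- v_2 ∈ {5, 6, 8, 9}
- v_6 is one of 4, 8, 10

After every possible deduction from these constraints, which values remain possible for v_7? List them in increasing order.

Among the 7 variables, 6 fits only v_2 (and all 7 values in {4, 5, 6, 7, 8, 9, 10} must be used), so v_2 = 6.
Among the 6 still-open variables, 10 fits only v_6 (and all 6 values in {4, 5, 7, 8, 9, 10} must be used), so v_6 = 10.
Among the 5 still-open variables, 4 fits only v_5 (and all 5 values in {4, 5, 7, 8, 9} must be used), so v_5 = 4.
v_3 and v_7 between them cover only {8, 9} — a naked pair. Remove those values from v_1.
No further eliminations apply; v_7 can still be any of 8, 9.

8, 9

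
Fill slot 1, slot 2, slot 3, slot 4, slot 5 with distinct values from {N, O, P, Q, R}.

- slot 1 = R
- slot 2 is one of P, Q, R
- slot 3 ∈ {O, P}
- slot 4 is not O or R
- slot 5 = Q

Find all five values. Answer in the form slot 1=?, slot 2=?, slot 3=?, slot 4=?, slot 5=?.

slot 1's domain is down to {R}, so slot 1 = R. Remove R from slot 2.
slot 5 has just one choice, so slot 5 = Q. Eliminate Q elsewhere: slot 2, slot 4.
That leaves slot 2 = P. Remove P from slot 3, slot 4.
slot 3's domain is down to {O}, so slot 3 = O.
That leaves slot 4 = N.

slot 1=R, slot 2=P, slot 3=O, slot 4=N, slot 5=Q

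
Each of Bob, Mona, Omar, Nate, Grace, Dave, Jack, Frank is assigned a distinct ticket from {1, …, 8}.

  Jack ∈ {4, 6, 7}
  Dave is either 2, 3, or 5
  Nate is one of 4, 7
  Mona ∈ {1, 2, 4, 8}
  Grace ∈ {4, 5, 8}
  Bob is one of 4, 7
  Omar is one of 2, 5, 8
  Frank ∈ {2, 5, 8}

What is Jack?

6

The 8 variables draw from only 8 values {1, 2, 3, 4, 5, 6, 7, 8}, so each is used; only Mona can be 1, hence Mona = 1.
Among the 7 still-open variables, 3 fits only Dave (and all 7 values in {2, 3, 4, 5, 6, 7, 8} must be used), so Dave = 3.
The 6 still-open variables draw from only 6 values {2, 4, 5, 6, 7, 8}, so each is used; only Jack can be 6, hence Jack = 6.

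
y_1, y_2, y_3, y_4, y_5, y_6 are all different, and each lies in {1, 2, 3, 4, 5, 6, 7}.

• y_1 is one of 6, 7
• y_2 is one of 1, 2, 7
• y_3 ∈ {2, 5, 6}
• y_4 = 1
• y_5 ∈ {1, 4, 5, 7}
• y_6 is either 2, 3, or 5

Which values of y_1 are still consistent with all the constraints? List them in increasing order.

y_4 has just one choice, so y_4 = 1. Remove 1 from y_2, y_5.
No further eliminations apply; y_1 can still be any of 6, 7.

6, 7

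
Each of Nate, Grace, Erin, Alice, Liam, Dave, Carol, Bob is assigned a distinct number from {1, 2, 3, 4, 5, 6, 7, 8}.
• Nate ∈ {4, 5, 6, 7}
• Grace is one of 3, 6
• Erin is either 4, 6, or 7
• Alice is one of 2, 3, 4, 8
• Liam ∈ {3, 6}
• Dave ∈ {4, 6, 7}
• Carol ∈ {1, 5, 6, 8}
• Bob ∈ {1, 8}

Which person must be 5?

Among the 8 variables, 2 fits only Alice (and all 8 values in {1, 2, 3, 4, 5, 6, 7, 8} must be used), so Alice = 2.
Grace and Liam share exactly the 2 values {3, 6}; by pigeonhole those values go to them, so strike 3, 6 from Nate, Erin, Dave, Carol.
Erin and Dave share exactly the 2 values {4, 7}; by pigeonhole those values go to them, so strike 4, 7 from Nate.
So 5 goes to Nate.

Nate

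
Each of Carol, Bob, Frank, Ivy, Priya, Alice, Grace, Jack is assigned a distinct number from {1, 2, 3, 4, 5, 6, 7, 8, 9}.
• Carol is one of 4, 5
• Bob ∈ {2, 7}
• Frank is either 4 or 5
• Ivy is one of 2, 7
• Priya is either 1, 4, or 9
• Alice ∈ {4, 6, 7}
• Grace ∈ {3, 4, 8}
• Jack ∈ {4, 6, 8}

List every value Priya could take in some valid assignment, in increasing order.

1, 9

Carol and Frank between them cover only {4, 5} — a naked pair. Remove those values from Priya, Alice, Grace, Jack.
Bob and Ivy between them cover only {2, 7} — a naked pair. Remove those values from Alice.
Alice has just one choice, so Alice = 6. Remove 6 from Jack.
Jack must be 8 (only option left). Remove 8 from Grace.
That leaves Grace = 3.
No further eliminations apply; Priya can still be any of 1, 9.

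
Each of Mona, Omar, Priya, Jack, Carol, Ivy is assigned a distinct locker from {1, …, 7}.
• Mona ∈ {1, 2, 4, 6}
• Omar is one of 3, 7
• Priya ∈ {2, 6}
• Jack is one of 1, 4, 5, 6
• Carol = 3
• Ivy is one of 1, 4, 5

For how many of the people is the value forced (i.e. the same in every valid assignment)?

2

Carol has just one choice, so Carol = 3. Eliminate 3 elsewhere: Omar.
Omar's domain is down to {7}, so Omar = 7.
Determined: Omar=7, Carol=3. The other people each still have more than one consistent value. That makes 2.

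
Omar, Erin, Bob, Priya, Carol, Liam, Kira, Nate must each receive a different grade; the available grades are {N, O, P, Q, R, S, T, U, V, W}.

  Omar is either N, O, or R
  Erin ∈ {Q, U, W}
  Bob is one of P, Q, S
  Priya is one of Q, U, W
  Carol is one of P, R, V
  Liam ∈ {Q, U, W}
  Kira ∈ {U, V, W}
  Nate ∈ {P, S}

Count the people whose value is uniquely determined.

Erin, Priya, Liam share exactly the 3 values {Q, U, W}; by pigeonhole those values go to them, so strike Q, U, W from Bob, Kira.
Kira's domain is down to {V}, so Kira = V. So Carol can't be V.
The 2 variables Bob and Nate are confined to {P, S}, which locks those values in; drop them from Carol.
Carol has just one choice, so Carol = R. Eliminate R elsewhere: Omar.
Determined: Carol=R, Kira=V. The other people each still have more than one consistent value. That makes 2.

2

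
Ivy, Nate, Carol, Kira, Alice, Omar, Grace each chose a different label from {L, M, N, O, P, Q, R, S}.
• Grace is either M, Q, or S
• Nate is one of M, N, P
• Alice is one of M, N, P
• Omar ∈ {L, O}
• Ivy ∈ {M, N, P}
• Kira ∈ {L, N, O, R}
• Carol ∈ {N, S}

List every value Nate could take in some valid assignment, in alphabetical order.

M, N, P

The 3 variables Ivy, Nate, Alice are confined to {M, N, P}, which locks those values in; drop them from Carol, Kira, Grace.
Carol must be S (only option left). Remove S from Grace.
Grace has just one choice, so Grace = Q.
No further eliminations apply; Nate can still be any of M, N, P.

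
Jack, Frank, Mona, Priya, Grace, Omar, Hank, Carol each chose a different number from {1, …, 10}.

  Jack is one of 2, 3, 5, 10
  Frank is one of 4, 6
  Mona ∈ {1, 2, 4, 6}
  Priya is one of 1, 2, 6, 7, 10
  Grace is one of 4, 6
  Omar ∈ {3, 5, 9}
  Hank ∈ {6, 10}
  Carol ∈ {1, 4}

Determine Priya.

The 2 variables Frank and Grace are confined to {4, 6}, which locks those values in; drop them from Mona, Priya, Hank, Carol.
That leaves Hank = 10. Strike 10 from Jack, Priya.
Carol must be 1 (only option left). Strike 1 from Mona, Priya.
Mona's domain is down to {2}, so Mona = 2. Remove 2 from Jack, Priya.
So Priya = 7.

7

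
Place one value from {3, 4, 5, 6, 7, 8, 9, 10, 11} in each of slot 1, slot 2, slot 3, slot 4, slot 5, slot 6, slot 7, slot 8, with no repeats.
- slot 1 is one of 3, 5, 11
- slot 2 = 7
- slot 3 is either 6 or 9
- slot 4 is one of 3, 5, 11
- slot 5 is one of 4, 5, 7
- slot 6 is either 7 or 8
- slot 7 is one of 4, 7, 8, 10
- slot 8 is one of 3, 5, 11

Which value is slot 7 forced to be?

slot 2 must be 7 (only option left). Strike 7 from slot 5, slot 6, slot 7.
slot 6 must be 8 (only option left). Strike 8 from slot 7.
slot 1, slot 4, slot 8 between them cover only {3, 5, 11} — a naked triple. Remove those values from slot 5.
slot 5 has just one choice, so slot 5 = 4. So slot 7 can't be 4.
So slot 7 = 10.

10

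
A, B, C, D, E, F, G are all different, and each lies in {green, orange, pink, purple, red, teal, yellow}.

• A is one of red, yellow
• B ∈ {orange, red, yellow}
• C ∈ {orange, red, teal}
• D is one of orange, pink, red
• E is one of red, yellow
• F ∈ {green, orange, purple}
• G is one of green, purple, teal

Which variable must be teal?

The 7 variables together cover exactly {green, orange, pink, purple, red, teal, yellow} — 7 values for 7 variables — and pink appears only in D's list, so D = pink.
A and E share exactly the 2 values {red, yellow}; by pigeonhole those values go to them, so strike red, yellow from B, C.
B's domain is down to {orange}, so B = orange. Strike orange from C, F.
So teal goes to C.

C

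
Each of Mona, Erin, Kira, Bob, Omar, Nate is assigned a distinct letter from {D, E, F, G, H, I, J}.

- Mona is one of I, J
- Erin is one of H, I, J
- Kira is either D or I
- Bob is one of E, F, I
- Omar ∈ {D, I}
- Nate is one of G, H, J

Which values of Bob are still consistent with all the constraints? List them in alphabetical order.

Kira and Omar share exactly the 2 values {D, I}; by pigeonhole those values go to them, so strike D, I from Mona, Erin, Bob.
Mona has just one choice, so Mona = J. Remove J from Erin, Nate.
Erin has just one choice, so Erin = H. Strike H from Nate.
Nate has just one choice, so Nate = G.
No further eliminations apply; Bob can still be any of E, F.

E, F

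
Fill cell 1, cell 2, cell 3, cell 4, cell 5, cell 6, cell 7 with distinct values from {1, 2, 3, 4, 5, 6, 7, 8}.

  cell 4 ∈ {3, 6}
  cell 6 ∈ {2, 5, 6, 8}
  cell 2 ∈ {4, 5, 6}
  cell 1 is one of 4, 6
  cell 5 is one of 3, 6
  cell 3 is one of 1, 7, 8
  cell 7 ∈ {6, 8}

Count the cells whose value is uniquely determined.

cell 4 and cell 5 share exactly the 2 values {3, 6}; by pigeonhole those values go to them, so strike 3, 6 from cell 1, cell 2, cell 6, cell 7.
cell 1's domain is down to {4}, so cell 1 = 4. Eliminate 4 elsewhere: cell 2.
cell 2 has just one choice, so cell 2 = 5. Strike 5 from cell 6.
cell 7 has just one choice, so cell 7 = 8. So cell 3, cell 6 can't be 8.
cell 6 has just one choice, so cell 6 = 2.
Determined: cell 1=4, cell 2=5, cell 6=2, cell 7=8. The other cells each still have more than one consistent value. That makes 4.

4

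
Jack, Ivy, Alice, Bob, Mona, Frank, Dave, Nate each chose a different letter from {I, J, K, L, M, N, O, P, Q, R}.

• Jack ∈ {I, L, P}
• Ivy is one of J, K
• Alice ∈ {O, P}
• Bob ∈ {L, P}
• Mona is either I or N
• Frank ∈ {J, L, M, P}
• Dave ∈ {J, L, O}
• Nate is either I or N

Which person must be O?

Among the 8 variables, K fits only Ivy (and all 8 values in {I, J, K, L, M, N, O, P} must be used), so Ivy = K.
The 7 still-open variables draw from only 7 values {I, J, L, M, N, O, P}, so each is used; only Frank can be M, hence Frank = M.
The 6 still-open variables together cover exactly {I, J, L, N, O, P} — 6 values for 6 variables — and J appears only in Dave's list, so Dave = J.
Among the 5 still-open variables, O fits only Alice (and all 5 values in {I, L, N, O, P} must be used), so Alice = O.

Alice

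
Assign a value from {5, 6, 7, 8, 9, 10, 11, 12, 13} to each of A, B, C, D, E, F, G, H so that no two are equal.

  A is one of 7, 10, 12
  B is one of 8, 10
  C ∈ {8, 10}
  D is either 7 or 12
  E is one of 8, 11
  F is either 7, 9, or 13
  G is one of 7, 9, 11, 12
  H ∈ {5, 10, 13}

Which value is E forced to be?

The 8 variables draw from only 8 values {5, 7, 8, 9, 10, 11, 12, 13}, so each is used; only H can be 5, hence H = 5.
Among the 7 still-open variables, 13 fits only F (and all 7 values in {7, 8, 9, 10, 11, 12, 13} must be used), so F = 13.
The 6 still-open variables together cover exactly {7, 8, 9, 10, 11, 12} — 6 values for 6 variables — and 9 appears only in G's list, so G = 9.
The 5 still-open variables draw from only 5 values {7, 8, 10, 11, 12}, so each is used; only E can be 11, hence E = 11.

11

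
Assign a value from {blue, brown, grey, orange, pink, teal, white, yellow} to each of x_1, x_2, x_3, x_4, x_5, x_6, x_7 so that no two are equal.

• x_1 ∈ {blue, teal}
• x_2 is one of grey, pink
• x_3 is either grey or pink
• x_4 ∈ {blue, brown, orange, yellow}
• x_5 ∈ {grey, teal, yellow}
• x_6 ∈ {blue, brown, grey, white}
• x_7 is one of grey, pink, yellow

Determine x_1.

blue

x_2 and x_3 between them cover only {grey, pink} — a naked pair. Remove those values from x_5, x_6, x_7.
x_7 has just one choice, so x_7 = yellow. So x_4, x_5 can't be yellow.
That leaves x_5 = teal. Eliminate teal elsewhere: x_1.
So x_1 = blue.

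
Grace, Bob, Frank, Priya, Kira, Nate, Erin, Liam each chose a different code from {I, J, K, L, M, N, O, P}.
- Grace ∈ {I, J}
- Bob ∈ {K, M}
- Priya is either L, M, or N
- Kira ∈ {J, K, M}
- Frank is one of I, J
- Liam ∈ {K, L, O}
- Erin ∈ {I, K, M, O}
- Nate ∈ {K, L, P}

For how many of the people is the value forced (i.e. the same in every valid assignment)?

The 8 variables together cover exactly {I, J, K, L, M, N, O, P} — 8 values for 8 variables — and N appears only in Priya's list, so Priya = N.
The 7 still-open variables draw from only 7 values {I, J, K, L, M, O, P}, so each is used; only Nate can be P, hence Nate = P.
Among the 6 still-open variables, L fits only Liam (and all 6 values in {I, J, K, L, M, O} must be used), so Liam = L.
The 5 still-open variables draw from only 5 values {I, J, K, M, O}, so each is used; only Erin can be O, hence Erin = O.
The 2 variables Grace and Frank are confined to {I, J}, which locks those values in; drop them from Kira.
Determined: Priya=N, Nate=P, Erin=O, Liam=L. The other people each still have more than one consistent value. That makes 4.

4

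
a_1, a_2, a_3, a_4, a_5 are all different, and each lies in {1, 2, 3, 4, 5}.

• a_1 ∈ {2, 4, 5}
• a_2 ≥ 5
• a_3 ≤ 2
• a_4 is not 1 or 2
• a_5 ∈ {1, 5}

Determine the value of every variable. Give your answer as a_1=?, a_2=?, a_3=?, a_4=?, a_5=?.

a_2's domain is down to {5}, so a_2 = 5. Eliminate 5 elsewhere: a_1, a_4, a_5.
a_5's domain is down to {1}, so a_5 = 1. Strike 1 from a_3.
a_3's domain is down to {2}, so a_3 = 2. Remove 2 from a_1.
a_1 must be 4 (only option left). Remove 4 from a_4.
That leaves a_4 = 3.

a_1=4, a_2=5, a_3=2, a_4=3, a_5=1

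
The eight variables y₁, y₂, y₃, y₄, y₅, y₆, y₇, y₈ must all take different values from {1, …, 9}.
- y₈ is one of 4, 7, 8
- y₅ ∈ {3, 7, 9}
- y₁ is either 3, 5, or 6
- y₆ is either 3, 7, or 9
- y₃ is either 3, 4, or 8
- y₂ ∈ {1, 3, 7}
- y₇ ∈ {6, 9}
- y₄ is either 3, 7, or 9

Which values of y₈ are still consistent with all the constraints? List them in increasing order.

Among the 8 variables, 1 fits only y₂ (and all 8 values in {1, 3, 4, 5, 6, 7, 8, 9} must be used), so y₂ = 1.
The 7 still-open variables together cover exactly {3, 4, 5, 6, 7, 8, 9} — 7 values for 7 variables — and 5 appears only in y₁'s list, so y₁ = 5.
Among the 6 still-open variables, 6 fits only y₇ (and all 6 values in {3, 4, 6, 7, 8, 9} must be used), so y₇ = 6.
The 3 variables y₄, y₅, y₆ are confined to {3, 7, 9}, which locks those values in; drop them from y₃, y₈.
No further eliminations apply; y₈ can still be any of 4, 8.

4, 8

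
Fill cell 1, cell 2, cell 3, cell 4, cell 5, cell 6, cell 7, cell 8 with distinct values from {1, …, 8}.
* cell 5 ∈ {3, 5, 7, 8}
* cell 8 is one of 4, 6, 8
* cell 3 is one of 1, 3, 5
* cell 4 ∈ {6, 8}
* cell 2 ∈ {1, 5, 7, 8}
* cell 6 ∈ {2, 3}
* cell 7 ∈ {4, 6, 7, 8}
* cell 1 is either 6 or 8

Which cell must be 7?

cell 7

Among the 8 variables, 2 fits only cell 6 (and all 8 values in {1, 2, 3, 4, 5, 6, 7, 8} must be used), so cell 6 = 2.
The 2 variables cell 1 and cell 4 are confined to {6, 8}, which locks those values in; drop them from cell 2, cell 5, cell 7, cell 8.
cell 8 has just one choice, so cell 8 = 4. Strike 4 from cell 7.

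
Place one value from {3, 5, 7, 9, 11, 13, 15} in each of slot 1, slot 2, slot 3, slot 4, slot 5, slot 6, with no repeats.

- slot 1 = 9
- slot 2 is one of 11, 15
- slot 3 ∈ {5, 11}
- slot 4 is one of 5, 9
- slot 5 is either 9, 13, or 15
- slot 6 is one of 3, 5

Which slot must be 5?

slot 4

slot 1 must be 9 (only option left). Remove 9 from slot 4, slot 5.
So 5 goes to slot 4.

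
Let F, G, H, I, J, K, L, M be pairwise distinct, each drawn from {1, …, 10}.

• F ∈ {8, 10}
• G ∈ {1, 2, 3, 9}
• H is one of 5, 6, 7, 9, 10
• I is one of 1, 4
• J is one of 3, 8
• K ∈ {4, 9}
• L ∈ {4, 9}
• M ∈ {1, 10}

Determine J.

3

K and L share exactly the 2 values {4, 9}; by pigeonhole those values go to them, so strike 4, 9 from G, H, I.
I has just one choice, so I = 1. Remove 1 from G, M.
M must be 10 (only option left). Remove 10 from F, H.
That leaves F = 8. So J can't be 8.
So J = 3.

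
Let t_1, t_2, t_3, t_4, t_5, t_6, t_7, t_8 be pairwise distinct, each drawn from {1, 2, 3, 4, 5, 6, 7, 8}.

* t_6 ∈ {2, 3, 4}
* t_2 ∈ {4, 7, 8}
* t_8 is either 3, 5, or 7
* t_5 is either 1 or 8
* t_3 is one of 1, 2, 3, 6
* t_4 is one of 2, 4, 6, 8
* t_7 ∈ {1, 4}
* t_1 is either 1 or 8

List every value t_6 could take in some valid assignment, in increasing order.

Among the 8 variables, 5 fits only t_8 (and all 8 values in {1, 2, 3, 4, 5, 6, 7, 8} must be used), so t_8 = 5.
Among the 7 still-open variables, 7 fits only t_2 (and all 7 values in {1, 2, 3, 4, 6, 7, 8} must be used), so t_2 = 7.
The 2 variables t_1 and t_5 are confined to {1, 8}, which locks those values in; drop them from t_3, t_4, t_7.
t_7's domain is down to {4}, so t_7 = 4. Eliminate 4 elsewhere: t_4, t_6.
No further eliminations apply; t_6 can still be any of 2, 3.

2, 3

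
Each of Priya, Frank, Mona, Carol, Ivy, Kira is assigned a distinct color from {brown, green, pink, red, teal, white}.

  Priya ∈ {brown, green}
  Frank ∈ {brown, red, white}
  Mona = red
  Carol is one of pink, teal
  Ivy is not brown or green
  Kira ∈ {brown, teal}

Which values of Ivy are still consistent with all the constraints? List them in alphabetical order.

pink, teal, white

Mona has just one choice, so Mona = red. Remove red from Frank, Ivy.
Among the 5 still-open variables, green fits only Priya (and all 5 values in {brown, green, pink, teal, white} must be used), so Priya = green.
No further eliminations apply; Ivy can still be any of pink, teal, white.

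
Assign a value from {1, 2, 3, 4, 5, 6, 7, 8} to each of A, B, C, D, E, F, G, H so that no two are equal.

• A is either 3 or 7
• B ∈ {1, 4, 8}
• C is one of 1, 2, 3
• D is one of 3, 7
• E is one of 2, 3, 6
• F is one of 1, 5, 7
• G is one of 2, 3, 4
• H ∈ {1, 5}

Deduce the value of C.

The 8 variables draw from only 8 values {1, 2, 3, 4, 5, 6, 7, 8}, so each is used; only E can be 6, hence E = 6.
The 7 still-open variables together cover exactly {1, 2, 3, 4, 5, 7, 8} — 7 values for 7 variables — and 8 appears only in B's list, so B = 8.
The 6 still-open variables draw from only 6 values {1, 2, 3, 4, 5, 7}, so each is used; only G can be 4, hence G = 4.
Among the 5 still-open variables, 2 fits only C (and all 5 values in {1, 2, 3, 5, 7} must be used), so C = 2.

2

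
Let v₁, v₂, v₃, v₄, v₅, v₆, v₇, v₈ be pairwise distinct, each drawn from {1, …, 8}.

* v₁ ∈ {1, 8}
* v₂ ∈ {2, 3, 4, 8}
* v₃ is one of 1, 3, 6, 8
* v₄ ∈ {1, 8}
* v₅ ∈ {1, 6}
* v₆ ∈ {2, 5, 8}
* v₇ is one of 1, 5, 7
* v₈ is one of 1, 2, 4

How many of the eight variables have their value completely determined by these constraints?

The 8 variables draw from only 8 values {1, 2, 3, 4, 5, 6, 7, 8}, so each is used; only v₇ can be 7, hence v₇ = 7.
Among the 7 still-open variables, 5 fits only v₆ (and all 7 values in {1, 2, 3, 4, 5, 6, 8} must be used), so v₆ = 5.
v₁ and v₄ between them cover only {1, 8} — a naked pair. Remove those values from v₂, v₃, v₅, v₈.
That leaves v₅ = 6. Strike 6 from v₃.
v₃ must be 3 (only option left). So v₂ can't be 3.
Determined: v₃=3, v₅=6, v₆=5, v₇=7. The other variables each still have more than one consistent value. That makes 4.

4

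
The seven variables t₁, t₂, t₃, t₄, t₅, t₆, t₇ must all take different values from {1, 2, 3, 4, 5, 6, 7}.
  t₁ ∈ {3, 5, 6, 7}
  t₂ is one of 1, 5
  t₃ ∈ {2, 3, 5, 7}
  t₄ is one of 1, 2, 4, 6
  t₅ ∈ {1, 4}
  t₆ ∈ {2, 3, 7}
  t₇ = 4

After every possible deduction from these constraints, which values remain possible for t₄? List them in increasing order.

2, 6

t₇ has just one choice, so t₇ = 4. Remove 4 from t₄, t₅.
That leaves t₅ = 1. So t₂, t₄ can't be 1.
t₂ must be 5 (only option left). So t₁, t₃ can't be 5.
No further eliminations apply; t₄ can still be any of 2, 6.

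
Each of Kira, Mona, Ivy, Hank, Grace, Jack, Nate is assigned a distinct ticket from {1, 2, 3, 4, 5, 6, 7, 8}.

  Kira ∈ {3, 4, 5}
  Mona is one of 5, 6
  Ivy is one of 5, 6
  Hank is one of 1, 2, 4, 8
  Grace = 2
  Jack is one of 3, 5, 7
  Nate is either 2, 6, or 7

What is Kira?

4

Grace has just one choice, so Grace = 2. So Hank, Nate can't be 2.
Mona and Ivy share exactly the 2 values {5, 6}; by pigeonhole those values go to them, so strike 5, 6 from Kira, Jack, Nate.
Nate has just one choice, so Nate = 7. So Jack can't be 7.
That leaves Jack = 3. Remove 3 from Kira.
So Kira = 4.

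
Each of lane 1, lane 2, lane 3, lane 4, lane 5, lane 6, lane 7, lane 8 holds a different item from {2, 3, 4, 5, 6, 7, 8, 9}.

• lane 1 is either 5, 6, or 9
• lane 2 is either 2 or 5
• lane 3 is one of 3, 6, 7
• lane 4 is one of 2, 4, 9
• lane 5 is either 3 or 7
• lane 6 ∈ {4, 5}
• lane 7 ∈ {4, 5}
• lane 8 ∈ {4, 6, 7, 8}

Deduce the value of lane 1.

The 8 variables together cover exactly {2, 3, 4, 5, 6, 7, 8, 9} — 8 values for 8 variables — and 8 appears only in lane 8's list, so lane 8 = 8.
lane 6 and lane 7 between them cover only {4, 5} — a naked pair. Remove those values from lane 1, lane 2, lane 4.
lane 2 must be 2 (only option left). Strike 2 from lane 4.
lane 4 must be 9 (only option left). Strike 9 from lane 1.
So lane 1 = 6.

6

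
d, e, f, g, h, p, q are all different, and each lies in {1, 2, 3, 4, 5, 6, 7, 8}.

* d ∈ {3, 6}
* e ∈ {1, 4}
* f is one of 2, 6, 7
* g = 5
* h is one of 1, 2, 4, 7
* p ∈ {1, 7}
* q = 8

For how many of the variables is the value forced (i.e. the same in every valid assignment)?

2

g's domain is down to {5}, so g = 5.
q's domain is down to {8}, so q = 8.
Determined: g=5, q=8. The other variables each still have more than one consistent value. That makes 2.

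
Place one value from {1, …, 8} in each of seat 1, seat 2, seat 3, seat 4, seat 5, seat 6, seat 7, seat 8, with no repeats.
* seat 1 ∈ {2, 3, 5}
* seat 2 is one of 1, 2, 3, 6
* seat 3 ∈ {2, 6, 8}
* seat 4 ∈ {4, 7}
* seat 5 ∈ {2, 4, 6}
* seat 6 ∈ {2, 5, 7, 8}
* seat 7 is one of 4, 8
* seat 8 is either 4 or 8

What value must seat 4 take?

Among the 8 variables, 1 fits only seat 2 (and all 8 values in {1, 2, 3, 4, 5, 6, 7, 8} must be used), so seat 2 = 1.
The 7 still-open variables together cover exactly {2, 3, 4, 5, 6, 7, 8} — 7 values for 7 variables — and 3 appears only in seat 1's list, so seat 1 = 3.
The 6 still-open variables together cover exactly {2, 4, 5, 6, 7, 8} — 6 values for 6 variables — and 5 appears only in seat 6's list, so seat 6 = 5.
The 5 still-open variables together cover exactly {2, 4, 6, 7, 8} — 5 values for 5 variables — and 7 appears only in seat 4's list, so seat 4 = 7.

7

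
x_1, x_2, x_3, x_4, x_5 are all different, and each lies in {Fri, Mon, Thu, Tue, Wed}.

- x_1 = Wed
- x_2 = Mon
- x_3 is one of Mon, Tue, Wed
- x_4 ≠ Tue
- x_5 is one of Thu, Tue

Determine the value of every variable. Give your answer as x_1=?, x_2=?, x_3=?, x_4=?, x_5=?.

x_1's domain is down to {Wed}, so x_1 = Wed. So x_3, x_4 can't be Wed.
x_2's domain is down to {Mon}, so x_2 = Mon. Remove Mon from x_3, x_4.
x_3 must be Tue (only option left). Strike Tue from x_5.
x_5's domain is down to {Thu}, so x_5 = Thu. Eliminate Thu elsewhere: x_4.
x_4's domain is down to {Fri}, so x_4 = Fri.

x_1=Wed, x_2=Mon, x_3=Tue, x_4=Fri, x_5=Thu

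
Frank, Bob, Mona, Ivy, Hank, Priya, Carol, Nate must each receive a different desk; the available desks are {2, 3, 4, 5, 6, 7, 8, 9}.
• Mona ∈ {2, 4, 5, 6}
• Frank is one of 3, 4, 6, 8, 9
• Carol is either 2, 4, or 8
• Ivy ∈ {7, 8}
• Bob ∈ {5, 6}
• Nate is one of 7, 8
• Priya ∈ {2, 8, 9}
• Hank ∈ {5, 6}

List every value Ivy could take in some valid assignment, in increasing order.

7, 8

The 8 variables together cover exactly {2, 3, 4, 5, 6, 7, 8, 9} — 8 values for 8 variables — and 3 appears only in Frank's list, so Frank = 3.
The 7 still-open variables draw from only 7 values {2, 4, 5, 6, 7, 8, 9}, so each is used; only Priya can be 9, hence Priya = 9.
Bob and Hank between them cover only {5, 6} — a naked pair. Remove those values from Mona.
Ivy and Nate between them cover only {7, 8} — a naked pair. Remove those values from Carol.
No further eliminations apply; Ivy can still be any of 7, 8.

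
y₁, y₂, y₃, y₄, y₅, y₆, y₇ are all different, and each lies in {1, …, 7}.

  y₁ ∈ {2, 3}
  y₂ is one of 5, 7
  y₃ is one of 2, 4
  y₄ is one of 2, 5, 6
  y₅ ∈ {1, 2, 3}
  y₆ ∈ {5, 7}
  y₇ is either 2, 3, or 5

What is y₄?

Among the 7 variables, 1 fits only y₅ (and all 7 values in {1, 2, 3, 4, 5, 6, 7} must be used), so y₅ = 1.
The 6 still-open variables draw from only 6 values {2, 3, 4, 5, 6, 7}, so each is used; only y₃ can be 4, hence y₃ = 4.
Among the 5 still-open variables, 6 fits only y₄ (and all 5 values in {2, 3, 5, 6, 7} must be used), so y₄ = 6.

6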